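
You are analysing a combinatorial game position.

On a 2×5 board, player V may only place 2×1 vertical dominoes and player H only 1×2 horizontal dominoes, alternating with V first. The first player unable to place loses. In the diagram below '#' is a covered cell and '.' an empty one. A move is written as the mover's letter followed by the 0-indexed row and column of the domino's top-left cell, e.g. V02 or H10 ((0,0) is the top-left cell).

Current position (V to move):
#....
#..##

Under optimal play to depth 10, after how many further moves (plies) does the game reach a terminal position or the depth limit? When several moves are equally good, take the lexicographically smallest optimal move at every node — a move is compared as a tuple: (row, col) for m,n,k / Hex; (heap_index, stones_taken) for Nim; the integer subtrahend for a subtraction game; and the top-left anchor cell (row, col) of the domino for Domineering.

p1 V@[#..../#..##]: V01[##.../##.##]-1 V02[#.#../#.###]+1*
p2 H@[#.#../#.###]: H03[#.###/#.###]-1*
p3 V@[#.###/#.###]: V01[#####/#####]+1*
p4 H@[#####/#####] terminal -1; root [#..../#..##] d10

PV length from [#..../#..##]: 3 plies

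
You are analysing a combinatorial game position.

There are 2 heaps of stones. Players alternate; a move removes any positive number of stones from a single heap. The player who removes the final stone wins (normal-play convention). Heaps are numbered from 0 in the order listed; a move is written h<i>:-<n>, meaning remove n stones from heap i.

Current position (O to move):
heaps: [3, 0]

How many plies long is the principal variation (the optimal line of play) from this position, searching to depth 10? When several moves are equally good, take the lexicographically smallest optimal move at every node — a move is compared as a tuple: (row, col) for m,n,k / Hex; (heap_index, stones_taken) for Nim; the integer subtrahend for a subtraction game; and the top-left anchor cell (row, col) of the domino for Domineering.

ply 1, O at (3,0) | h0:-1=-1→(2,0); h0:-2=-1→(1,0); h0:-3=+1→(0,0)*
ply 2: (0,0) is terminal -1 (X); from (3,0) depth 10

PV length from [(3,0)]: 1 ply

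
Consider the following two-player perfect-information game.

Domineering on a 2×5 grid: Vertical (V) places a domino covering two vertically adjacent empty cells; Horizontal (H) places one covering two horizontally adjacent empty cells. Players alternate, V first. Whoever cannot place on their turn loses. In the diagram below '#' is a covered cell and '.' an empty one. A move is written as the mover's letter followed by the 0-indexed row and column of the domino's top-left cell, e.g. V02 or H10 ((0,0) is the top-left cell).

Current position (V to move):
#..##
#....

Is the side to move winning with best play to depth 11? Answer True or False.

V winning at [#..##/#....]: True

[#..##/#....] V move#1: V01:-1/##.##/##..., V02:+1/#.###/#.#..*
[#.###/#.#..] H move#2: H13:-1/#.###/#.###*
[#.###/#.###] V move#3: V01:+1/#####/#####*
[#####/#####] end (terminal -1, H#4); searched #..##/#.... to 11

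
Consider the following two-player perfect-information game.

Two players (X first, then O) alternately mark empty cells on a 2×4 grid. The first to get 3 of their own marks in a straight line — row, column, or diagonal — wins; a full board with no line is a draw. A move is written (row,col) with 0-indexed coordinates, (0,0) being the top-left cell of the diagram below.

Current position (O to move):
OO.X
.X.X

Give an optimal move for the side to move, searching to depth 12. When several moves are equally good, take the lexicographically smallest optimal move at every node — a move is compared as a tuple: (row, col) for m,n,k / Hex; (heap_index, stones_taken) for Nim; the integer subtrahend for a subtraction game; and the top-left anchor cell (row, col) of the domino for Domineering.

O's best at [OO.X/.X.X]: (0,2)

p1 O@[OO.X/.X.X]: (0,2)[OOOX/.X.X]+1* (1,0)[OO.X/OX.X]-1 (1,2)[OO.X/.XOX]+0
p2 X@[OOOX/.X.X] terminal -1; root [OO.X/.X.X] d12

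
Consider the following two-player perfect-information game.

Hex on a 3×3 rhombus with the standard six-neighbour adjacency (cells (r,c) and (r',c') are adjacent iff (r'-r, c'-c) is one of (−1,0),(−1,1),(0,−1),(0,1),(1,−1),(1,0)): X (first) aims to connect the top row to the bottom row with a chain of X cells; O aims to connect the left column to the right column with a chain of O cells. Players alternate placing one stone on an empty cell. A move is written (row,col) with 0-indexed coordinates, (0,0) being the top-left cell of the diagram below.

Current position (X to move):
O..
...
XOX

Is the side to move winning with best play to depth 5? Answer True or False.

X winning at [O../.../XOX]: True

ply 1, X at O../.../XOX | (0,1)=+1→OX./.../XOX*; (0,2)=+1→O.X/.../XOX; (1,0)=+1→O../X../XOX; (1,1)=+1→O../.X./XOX; (1,2)=+1→O../..X/XOX
ply 2, O at OX./.../XOX | (0,2)=-1→OXO/.../XOX*; (1,0)=-1→OX./O../XOX; (1,1)=-1→OX./.O./XOX; (1,2)=-1→OX./..O/XOX
ply 3, X at OXO/.../XOX | (1,0)=+1→OXO/X../XOX*; (1,1)=+1→OXO/.X./XOX; (1,2)=+1→OXO/..X/XOX
ply 4: OXO/X../XOX is terminal -1 (O); from O../.../XOX depth 5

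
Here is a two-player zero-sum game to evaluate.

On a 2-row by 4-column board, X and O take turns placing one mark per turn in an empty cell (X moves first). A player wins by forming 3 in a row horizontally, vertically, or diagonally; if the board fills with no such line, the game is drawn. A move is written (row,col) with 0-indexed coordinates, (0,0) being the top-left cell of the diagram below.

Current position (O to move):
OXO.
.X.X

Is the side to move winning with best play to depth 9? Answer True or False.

ply 1, O at OXO./.X.X | (0,3)=-1→OXOO/.X.X; (1,0)=-1→OXO./OX.X; (1,2)=+0→OXO./.XOX*
ply 2, X at OXO./.XOX | (0,3)=+0→OXOX/.XOX*; (1,0)=+0→OXO./XXOX
ply 3, O at OXOX/.XOX | (1,0)=+0→OXOX/OXOX*
ply 4: OXOX/OXOX is terminal +0 (X); from OXO./.X.X depth 9

O winning at [OXO./.X.X]: False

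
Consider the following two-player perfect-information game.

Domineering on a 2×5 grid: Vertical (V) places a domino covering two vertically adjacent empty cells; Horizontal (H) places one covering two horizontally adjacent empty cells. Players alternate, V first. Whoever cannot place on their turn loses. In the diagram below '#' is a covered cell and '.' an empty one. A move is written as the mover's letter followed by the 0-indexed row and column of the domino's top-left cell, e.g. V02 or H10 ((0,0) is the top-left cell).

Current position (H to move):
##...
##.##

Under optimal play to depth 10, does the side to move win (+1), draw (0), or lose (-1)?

value(##.../##.##, H) = +1

[##.../##.##] H move#1: H02:+1/####./##.##*, H03:-1/##.##/##.##
[####./##.##] end (terminal -1, V#2); searched ##.../##.## to 10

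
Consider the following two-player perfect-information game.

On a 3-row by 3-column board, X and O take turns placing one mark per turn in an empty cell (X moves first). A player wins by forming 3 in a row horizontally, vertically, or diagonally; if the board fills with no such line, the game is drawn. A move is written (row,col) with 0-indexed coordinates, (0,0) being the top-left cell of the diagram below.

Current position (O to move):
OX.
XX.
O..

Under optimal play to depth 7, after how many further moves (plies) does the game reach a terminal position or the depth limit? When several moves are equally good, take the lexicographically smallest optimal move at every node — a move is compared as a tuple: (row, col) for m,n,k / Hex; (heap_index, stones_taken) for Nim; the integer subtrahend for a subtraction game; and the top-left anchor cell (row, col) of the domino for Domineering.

PV length from [OX./XX./O..]: 2 plies

[OX./XX./O..] O move#1: (0,2):-1/OXO/XX./O..*, (1,2):-1/OX./XXO/O.., (2,1):-1/OX./XX./OO., (2,2):-1/OX./XX./O.O
[OXO/XX./O..] X move#2: (1,2):+1/OXO/XXX/O..*, (2,1):+1/OXO/XX./OX., (2,2):+1/OXO/XX./O.X
[OXO/XXX/O..] end (terminal -1, O#3); searched OX./XX./O.. to 7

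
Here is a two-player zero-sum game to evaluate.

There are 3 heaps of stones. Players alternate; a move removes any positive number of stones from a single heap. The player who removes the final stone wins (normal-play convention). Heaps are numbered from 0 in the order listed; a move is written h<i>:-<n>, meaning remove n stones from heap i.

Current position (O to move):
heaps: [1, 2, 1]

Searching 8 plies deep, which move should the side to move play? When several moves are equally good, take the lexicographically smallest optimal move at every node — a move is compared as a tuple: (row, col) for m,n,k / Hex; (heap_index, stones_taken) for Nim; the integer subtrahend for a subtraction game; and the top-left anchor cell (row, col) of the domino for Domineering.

[(1,2,1)] O move#1: h0:-1:-1/(0,2,1), h1:-1:-1/(1,1,1), h1:-2:+1/(1,0,1)*, h2:-1:-1/(1,2,0)
[(1,0,1)] X move#2: h0:-1:-1/(0,0,1)*, h2:-1:-1/(1,0,0)
[(0,0,1)] O move#3: h2:-1:+1/(0,0,0)*
[(0,0,0)] end (terminal -1, X#4); searched (1,2,1) to 8

O's best at [(1,2,1)]: h1:-2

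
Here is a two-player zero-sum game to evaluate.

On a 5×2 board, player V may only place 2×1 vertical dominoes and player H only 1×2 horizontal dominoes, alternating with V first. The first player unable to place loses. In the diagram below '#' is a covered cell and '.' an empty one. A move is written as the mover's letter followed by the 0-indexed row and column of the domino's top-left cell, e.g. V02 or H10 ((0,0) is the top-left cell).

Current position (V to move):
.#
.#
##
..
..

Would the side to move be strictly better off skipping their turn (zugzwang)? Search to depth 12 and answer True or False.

p1 V@[.#/.#/##/../..]: V00[##/##/##/../..]-1 V30[.#/.#/##/#./#.]+1* V31[.#/.#/##/.#/.#]+1
p2 H@[.#/.#/##/#./#.] terminal -1; root [.#/.#/##/../..] d12
if V skipped the turn, H would face:
~ p1 H@[.#/.#/##/../..]: H30[.#/.#/##/##/..]+1* H40[.#/.#/##/../##]+1
~ p2 V@[.#/.#/##/##/..]: V00[##/##/##/##/..]-1*
~ p3 H@[##/##/##/##/..]: H40[##/##/##/##/##]+1*
~ p4 V@[##/##/##/##/##] terminal -1; root [.#/.#/##/../..] d12
compare (V): move=+1 vs pass=-1

zugzwang(.#/.#/##/../.., V) = False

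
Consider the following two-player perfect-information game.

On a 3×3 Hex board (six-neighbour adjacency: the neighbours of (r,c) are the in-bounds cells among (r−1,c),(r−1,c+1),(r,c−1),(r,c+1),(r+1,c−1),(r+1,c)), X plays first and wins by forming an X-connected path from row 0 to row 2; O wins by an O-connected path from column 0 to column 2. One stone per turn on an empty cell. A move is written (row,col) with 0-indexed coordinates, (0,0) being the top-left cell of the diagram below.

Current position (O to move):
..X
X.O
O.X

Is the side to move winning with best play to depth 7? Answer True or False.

O winning at [..X/X.O/O.X]: True

[..X/X.O/O.X] O move#1: (0,0):+1/O.X/X.O/O.X*, (0,1):+1/.OX/X.O/O.X, (1,1):+1/..X/XOO/O.X, (2,1):+1/..X/X.O/OOX
[O.X/X.O/O.X] X move#2: (0,1):-1/OXX/X.O/O.X*, (1,1):-1/O.X/XXO/O.X, (2,1):-1/O.X/X.O/OXX
[OXX/X.O/O.X] O move#3: (1,1):+1/OXX/XOO/O.X*, (2,1):+1/OXX/X.O/OOX
[OXX/XOO/O.X] end (terminal -1, X#4); searched ..X/X.O/O.X to 7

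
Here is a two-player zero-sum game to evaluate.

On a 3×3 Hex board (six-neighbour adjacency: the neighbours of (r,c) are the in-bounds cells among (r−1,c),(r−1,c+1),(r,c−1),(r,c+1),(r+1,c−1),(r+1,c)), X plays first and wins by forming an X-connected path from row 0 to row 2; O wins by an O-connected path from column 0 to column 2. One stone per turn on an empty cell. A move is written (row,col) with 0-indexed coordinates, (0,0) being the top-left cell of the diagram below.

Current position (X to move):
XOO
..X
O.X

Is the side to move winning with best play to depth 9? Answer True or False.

p1 X@[XOO/..X/O.X]: (1,0)[XOO/X.X/O.X]-1* (1,1)[XOO/.XX/O.X]-1 (2,1)[XOO/..X/OXX]-1
p2 O@[XOO/X.X/O.X]: (1,1)[XOO/XOX/O.X]+1* (2,1)[XOO/X.X/OOX]-1
p3 X@[XOO/XOX/O.X] terminal -1; root [XOO/..X/O.X] d9

X winning at [XOO/..X/O.X]: False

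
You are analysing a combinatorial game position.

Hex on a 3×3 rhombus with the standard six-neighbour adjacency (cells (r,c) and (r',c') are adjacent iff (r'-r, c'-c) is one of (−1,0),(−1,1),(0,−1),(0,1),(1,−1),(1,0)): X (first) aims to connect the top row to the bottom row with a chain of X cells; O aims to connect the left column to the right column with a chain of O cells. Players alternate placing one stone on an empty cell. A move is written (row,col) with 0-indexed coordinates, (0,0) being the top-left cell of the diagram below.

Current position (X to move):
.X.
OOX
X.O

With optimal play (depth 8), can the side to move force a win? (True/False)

p1 X@[.X./OOX/X.O]: (0,0)[XX./OOX/X.O]-1* (0,2)[.XX/OOX/X.O]-1 (2,1)[.X./OOX/XXO]-1
p2 O@[XX./OOX/X.O]: (0,2)[XXO/OOX/X.O]+1* (2,1)[XX./OOX/XOO]+1
p3 X@[XXO/OOX/X.O] terminal -1; root [.X./OOX/X.O] d8

X winning at [.X./OOX/X.O]: False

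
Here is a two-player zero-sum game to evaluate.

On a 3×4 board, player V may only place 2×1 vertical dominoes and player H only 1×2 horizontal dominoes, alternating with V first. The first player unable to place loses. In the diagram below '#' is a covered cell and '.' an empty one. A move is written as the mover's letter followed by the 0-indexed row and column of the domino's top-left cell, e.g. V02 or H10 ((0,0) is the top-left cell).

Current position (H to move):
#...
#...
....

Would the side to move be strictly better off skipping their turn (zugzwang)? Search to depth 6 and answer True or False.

ply 1, H at #.../#.../.... | H01=-1→###./#.../....; H02=-1→#.##/#.../....; H11=+1→#.../###./....*; H12=+1→#.../#.##/....; H20=-1→#.../#.../##..; H21=-1→#.../#.../.##.; H22=-1→#.../#.../..##
ply 2, V at #.../###./.... | V03=-1→#..#/####/....*; V13=-1→#.../####/...#
ply 3, H at #..#/####/.... | H01=+1→####/####/....*; H20=+1→#..#/####/##..; H21=+1→#..#/####/.##.; H22=+1→#..#/####/..##
ply 4: ####/####/.... is terminal -1 (V); from #.../#.../.... depth 6
if H skipped the turn, V would face:
~ ply 1, V at #.../#.../.... | V01=-1→##../##../....; V02=+1→#.#./#.#./....*; V03=-1→#..#/#..#/....; V11=-1→#.../##../.#..; V12=+1→#.../#.#./..#.; V13=-1→#.../#..#/...#
~ ply 2, H at #.#./#.#./.... | H20=-1→#.#./#.#./##..*; H21=-1→#.#./#.#./.##.; H22=-1→#.#./#.#./..##
~ ply 3, V at #.#./#.#./##.. | V01=+1→###./###./##..*; V03=+1→#.##/#.##/##..; V13=+1→#.#./#.##/##.#
~ ply 4, H at ###./###./##.. | H22=-1→###./###./####*
~ ply 5, V at ###./###./#### | V03=+1→####/####/####*
~ ply 6: ####/####/#### is terminal -1 (H); from #.../#.../.... depth 6
compare (H): move=+1 vs pass=-1

zugzwang(#.../#.../...., H) = False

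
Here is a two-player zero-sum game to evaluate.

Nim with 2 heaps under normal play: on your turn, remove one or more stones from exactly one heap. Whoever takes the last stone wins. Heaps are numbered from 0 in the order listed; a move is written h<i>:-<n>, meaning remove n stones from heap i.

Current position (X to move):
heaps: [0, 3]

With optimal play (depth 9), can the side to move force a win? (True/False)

[(0,3)] X move#1: h1:-1:-1/(0,2), h1:-2:-1/(0,1), h1:-3:+1/(0,0)*
[(0,0)] end (terminal -1, O#2); searched (0,3) to 9

X winning at [(0,3)]: True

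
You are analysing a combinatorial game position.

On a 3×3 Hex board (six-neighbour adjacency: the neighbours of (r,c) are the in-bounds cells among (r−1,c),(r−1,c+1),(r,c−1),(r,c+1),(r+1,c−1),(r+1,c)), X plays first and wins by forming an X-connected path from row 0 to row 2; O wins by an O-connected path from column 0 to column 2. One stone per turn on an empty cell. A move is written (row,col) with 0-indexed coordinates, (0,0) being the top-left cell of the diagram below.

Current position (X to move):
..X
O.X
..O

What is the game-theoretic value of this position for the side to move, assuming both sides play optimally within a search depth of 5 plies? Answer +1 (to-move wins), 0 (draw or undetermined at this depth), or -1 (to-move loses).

[..X/O.X/..O] X move#1: (0,0):-1/X.X/O.X/..O, (0,1):-1/.XX/O.X/..O, (1,1):+1/..X/OXX/..O*, (2,0):+1/..X/O.X/X.O, (2,1):+1/..X/O.X/.XO
[..X/OXX/..O] O move#2: (0,0):-1/O.X/OXX/..O*, (0,1):-1/.OX/OXX/..O, (2,0):-1/..X/OXX/O.O, (2,1):-1/..X/OXX/.OO
[O.X/OXX/..O] X move#3: (0,1):+1/OXX/OXX/..O*, (2,0):+1/O.X/OXX/X.O, (2,1):+1/O.X/OXX/.XO
[OXX/OXX/..O] O move#4: (2,0):-1/OXX/OXX/O.O*, (2,1):-1/OXX/OXX/.OO
[OXX/OXX/O.O] X move#5: (2,1):+1/OXX/OXX/OXO*
[OXX/OXX/OXO] end (terminal -1, O#6); searched ..X/O.X/..O to 5

value(..X/O.X/..O, X) = +1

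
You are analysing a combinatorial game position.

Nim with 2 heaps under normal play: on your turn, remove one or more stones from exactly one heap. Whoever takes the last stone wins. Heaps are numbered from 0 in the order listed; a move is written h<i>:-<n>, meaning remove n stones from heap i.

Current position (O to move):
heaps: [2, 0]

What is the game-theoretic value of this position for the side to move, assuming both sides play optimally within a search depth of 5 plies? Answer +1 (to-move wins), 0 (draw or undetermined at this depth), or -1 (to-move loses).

value((2,0), O) = +1

p1 O@[(2,0)]: h0:-1[(1,0)]-1 h0:-2[(0,0)]+1*
p2 X@[(0,0)] terminal -1; root [(2,0)] d5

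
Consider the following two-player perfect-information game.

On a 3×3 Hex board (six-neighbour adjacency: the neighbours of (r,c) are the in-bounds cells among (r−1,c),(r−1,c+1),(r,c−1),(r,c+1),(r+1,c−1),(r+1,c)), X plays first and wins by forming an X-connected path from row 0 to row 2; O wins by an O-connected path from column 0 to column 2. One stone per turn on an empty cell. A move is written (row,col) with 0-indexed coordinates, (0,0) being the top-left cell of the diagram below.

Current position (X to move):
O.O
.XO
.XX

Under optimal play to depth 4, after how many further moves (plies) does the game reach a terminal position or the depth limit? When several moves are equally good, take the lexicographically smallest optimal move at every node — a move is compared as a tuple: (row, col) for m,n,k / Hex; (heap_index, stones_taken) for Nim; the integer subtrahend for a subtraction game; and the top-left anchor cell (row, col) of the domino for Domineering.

p1 X@[O.O/.XO/.XX]: (0,1)[OXO/.XO/.XX]+1* (1,0)[O.O/XXO/.XX]-1 (2,0)[O.O/.XO/XXX]-1
p2 O@[OXO/.XO/.XX] terminal -1; root [O.O/.XO/.XX] d4

PV length from [O.O/.XO/.XX]: 1 ply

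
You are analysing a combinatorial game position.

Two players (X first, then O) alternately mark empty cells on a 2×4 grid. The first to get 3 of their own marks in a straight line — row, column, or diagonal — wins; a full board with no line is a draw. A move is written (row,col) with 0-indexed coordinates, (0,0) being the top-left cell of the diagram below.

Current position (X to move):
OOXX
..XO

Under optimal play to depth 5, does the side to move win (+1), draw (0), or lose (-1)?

value(OOXX/..XO, X) = 0

[OOXX/..XO] X move#1: (1,0):+0/OOXX/X.XO*, (1,1):+0/OOXX/.XXO
[OOXX/X.XO] O move#2: (1,1):+0/OOXX/XOXO*
[OOXX/XOXO] end (terminal +0, X#3); searched OOXX/..XO to 5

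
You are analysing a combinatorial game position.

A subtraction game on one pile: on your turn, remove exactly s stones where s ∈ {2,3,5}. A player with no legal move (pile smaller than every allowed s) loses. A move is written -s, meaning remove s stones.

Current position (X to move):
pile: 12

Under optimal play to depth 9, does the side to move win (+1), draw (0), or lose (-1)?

value(12, X) = +1

p1 X@[12]: -2[10]-1 -3[9]-1 -5[7]+1*
p2 O@[7]: -2[5]-1* -3[4]-1 -5[2]-1
p3 X@[5]: -2[3]-1 -3[2]-1 -5[0]+1*
p4 O@[0] terminal -1; root [12] d9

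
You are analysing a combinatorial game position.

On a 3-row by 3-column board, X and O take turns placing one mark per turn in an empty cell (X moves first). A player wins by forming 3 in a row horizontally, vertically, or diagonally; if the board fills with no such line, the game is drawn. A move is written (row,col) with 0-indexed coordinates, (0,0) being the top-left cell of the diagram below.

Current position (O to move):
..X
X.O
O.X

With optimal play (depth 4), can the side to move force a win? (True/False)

[..X/X.O/O.X] O move#1: (0,0):+0/O.X/X.O/O.X*, (0,1):+0/.OX/X.O/O.X, (1,1):+0/..X/XOO/O.X, (2,1):-1/..X/X.O/OOX
[O.X/X.O/O.X] X move#2: (0,1):+0/OXX/X.O/O.X*, (1,1):+0/O.X/XXO/O.X, (2,1):+0/O.X/X.O/OXX
[OXX/X.O/O.X] O move#3: (1,1):+0/OXX/XOO/O.X*, (2,1):+0/OXX/X.O/OOX
[OXX/XOO/O.X] X move#4: (2,1):+0/OXX/XOO/OXX*
[OXX/XOO/OXX] end (terminal +0, O#5); searched ..X/X.O/O.X to 4

O winning at [..X/X.O/O.X]: False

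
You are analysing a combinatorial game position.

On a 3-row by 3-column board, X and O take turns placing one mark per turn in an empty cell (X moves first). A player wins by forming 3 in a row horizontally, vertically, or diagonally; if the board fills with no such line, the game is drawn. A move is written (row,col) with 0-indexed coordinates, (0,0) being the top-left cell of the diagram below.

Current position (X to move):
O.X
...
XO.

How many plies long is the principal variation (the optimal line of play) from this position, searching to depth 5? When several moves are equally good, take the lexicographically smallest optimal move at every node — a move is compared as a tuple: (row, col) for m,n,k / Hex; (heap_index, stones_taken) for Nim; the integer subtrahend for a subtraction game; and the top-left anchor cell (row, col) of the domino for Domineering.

[O.X/.../XO.] X move#1: (0,1):+0/OXX/.../XO., (1,0):-1/O.X/X../XO., (1,1):+1/O.X/.X./XO.*, (1,2):+1/O.X/..X/XO., (2,2):+1/O.X/.../XOX
[O.X/.X./XO.] end (terminal -1, O#2); searched O.X/.../XO. to 5

PV length from [O.X/.../XO.]: 1 ply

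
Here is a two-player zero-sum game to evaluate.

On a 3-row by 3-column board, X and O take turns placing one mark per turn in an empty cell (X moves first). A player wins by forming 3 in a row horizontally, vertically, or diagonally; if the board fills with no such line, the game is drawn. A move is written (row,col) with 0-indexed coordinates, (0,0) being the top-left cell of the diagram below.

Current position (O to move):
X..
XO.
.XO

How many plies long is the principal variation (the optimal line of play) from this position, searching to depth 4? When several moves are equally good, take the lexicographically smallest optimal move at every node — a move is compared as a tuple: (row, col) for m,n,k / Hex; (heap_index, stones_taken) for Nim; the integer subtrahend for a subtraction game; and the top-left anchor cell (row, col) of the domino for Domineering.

PV length from [X../XO./.XO]: 4 plies

ply 1, O at X../XO./.XO | (0,1)=-1→XO./XO./.XO; (0,2)=-1→X.O/XO./.XO; (1,2)=-1→X../XOO/.XO; (2,0)=+0→X../XO./OXO*
ply 2, X at X../XO./OXO | (0,1)=-1→XX./XO./OXO; (0,2)=+0→X.X/XO./OXO*; (1,2)=-1→X../XOX/OXO
ply 3, O at X.X/XO./OXO | (0,1)=+0→XOX/XO./OXO*; (1,2)=-1→X.X/XOO/OXO
ply 4, X at XOX/XO./OXO | (1,2)=+0→XOX/XOX/OXO*
ply 5: XOX/XOX/OXO is terminal +0 (O); from X../XO./.XO depth 4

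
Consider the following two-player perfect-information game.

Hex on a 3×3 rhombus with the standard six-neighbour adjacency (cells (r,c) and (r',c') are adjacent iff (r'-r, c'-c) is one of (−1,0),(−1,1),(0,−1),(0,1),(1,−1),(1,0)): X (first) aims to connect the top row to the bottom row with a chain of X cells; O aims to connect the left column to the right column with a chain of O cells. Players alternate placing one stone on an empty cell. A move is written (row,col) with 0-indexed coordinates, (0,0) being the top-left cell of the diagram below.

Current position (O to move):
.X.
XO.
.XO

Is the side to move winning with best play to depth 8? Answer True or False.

p1 O@[.X./XO./.XO]: (0,0)[OX./XO./.XO]-1 (0,2)[.XO/XO./.XO]-1 (1,2)[.X./XOO/.XO]-1 (2,0)[.X./XO./OXO]+1*
p2 X@[.X./XO./OXO]: (0,0)[XX./XO./OXO]-1* (0,2)[.XX/XO./OXO]-1 (1,2)[.X./XOX/OXO]-1
p3 O@[XX./XO./OXO]: (0,2)[XXO/XO./OXO]+1* (1,2)[XX./XOO/OXO]+1
p4 X@[XXO/XO./OXO] terminal -1; root [.X./XO./.XO] d8

O winning at [.X./XO./.XO]: True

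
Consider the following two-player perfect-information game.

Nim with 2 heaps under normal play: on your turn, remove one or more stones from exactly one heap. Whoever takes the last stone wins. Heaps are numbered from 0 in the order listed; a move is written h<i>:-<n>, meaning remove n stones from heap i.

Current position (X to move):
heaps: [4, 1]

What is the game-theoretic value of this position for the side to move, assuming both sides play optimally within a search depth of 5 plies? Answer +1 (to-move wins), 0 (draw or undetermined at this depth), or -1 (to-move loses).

ply 1, X at (4,1) | h0:-1=-1→(3,1); h0:-2=-1→(2,1); h0:-3=+1→(1,1)*; h0:-4=-1→(0,1); h1:-1=-1→(4,0)
ply 2, O at (1,1) | h0:-1=-1→(0,1)*; h1:-1=-1→(1,0)
ply 3, X at (0,1) | h1:-1=+1→(0,0)*
ply 4: (0,0) is terminal -1 (O); from (4,1) depth 5

value((4,1), X) = +1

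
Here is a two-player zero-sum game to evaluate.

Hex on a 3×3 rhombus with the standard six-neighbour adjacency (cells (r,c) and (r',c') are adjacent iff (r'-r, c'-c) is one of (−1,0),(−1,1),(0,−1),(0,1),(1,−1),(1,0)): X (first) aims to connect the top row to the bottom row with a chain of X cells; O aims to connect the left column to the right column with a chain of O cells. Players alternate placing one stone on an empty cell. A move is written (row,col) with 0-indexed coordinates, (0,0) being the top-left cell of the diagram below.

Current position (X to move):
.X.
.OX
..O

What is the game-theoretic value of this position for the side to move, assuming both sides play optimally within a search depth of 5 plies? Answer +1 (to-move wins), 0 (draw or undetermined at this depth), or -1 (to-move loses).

value(.X./.OX/..O, X) = -1

[.X./.OX/..O] X move#1: (0,0):-1/XX./.OX/..O*, (0,2):-1/.XX/.OX/..O, (1,0):-1/.X./XOX/..O, (2,0):-1/.X./.OX/X.O, (2,1):-1/.X./.OX/.XO
[XX./.OX/..O] O move#2: (0,2):+1/XXO/.OX/..O*, (1,0):+1/XX./OOX/..O, (2,0):+1/XX./.OX/O.O, (2,1):+1/XX./.OX/.OO
[XXO/.OX/..O] X move#3: (1,0):-1/XXO/XOX/..O*, (2,0):-1/XXO/.OX/X.O, (2,1):-1/XXO/.OX/.XO
[XXO/XOX/..O] O move#4: (2,0):+1/XXO/XOX/O.O*, (2,1):-1/XXO/XOX/.OO
[XXO/XOX/O.O] end (terminal -1, X#5); searched .X./.OX/..O to 5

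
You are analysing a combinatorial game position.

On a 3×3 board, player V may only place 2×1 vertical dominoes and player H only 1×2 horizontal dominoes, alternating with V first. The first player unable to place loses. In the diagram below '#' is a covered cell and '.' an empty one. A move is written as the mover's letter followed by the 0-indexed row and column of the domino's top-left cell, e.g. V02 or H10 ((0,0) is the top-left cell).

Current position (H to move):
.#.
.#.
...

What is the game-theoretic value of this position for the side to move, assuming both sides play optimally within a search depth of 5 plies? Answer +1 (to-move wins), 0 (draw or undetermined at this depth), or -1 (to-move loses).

p1 H@[.#./.#./...]: H20[.#./.#./##.]-1* H21[.#./.#./.##]-1
p2 V@[.#./.#./##.]: V00[##./##./##.]+1* V02[.##/.##/##.]+1 V12[.#./.##/###]+1
p3 H@[##./##./##.] terminal -1; root [.#./.#./...] d5

value(.#./.#./..., H) = -1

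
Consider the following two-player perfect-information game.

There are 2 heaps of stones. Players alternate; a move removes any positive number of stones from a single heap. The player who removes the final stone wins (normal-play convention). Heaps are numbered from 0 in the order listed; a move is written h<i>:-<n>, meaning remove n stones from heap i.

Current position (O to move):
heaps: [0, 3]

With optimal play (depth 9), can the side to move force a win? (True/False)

O winning at [(0,3)]: True

ply 1, O at (0,3) | h1:-1=-1→(0,2); h1:-2=-1→(0,1); h1:-3=+1→(0,0)*
ply 2: (0,0) is terminal -1 (X); from (0,3) depth 9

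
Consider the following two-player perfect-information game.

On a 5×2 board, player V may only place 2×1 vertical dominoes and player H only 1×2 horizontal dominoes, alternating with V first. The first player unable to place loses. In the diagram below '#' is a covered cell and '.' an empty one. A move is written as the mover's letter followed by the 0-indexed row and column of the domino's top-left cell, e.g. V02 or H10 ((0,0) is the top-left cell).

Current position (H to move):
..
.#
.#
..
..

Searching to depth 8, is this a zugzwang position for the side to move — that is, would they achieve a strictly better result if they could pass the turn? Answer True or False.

zugzwang(../.#/.#/../.., H) = False

ply 1, H at ../.#/.#/../.. | H00=-1→##/.#/.#/../..; H30=+1→../.#/.#/##/..*; H40=+1→../.#/.#/../##
ply 2, V at ../.#/.#/##/.. | V00=-1→#./##/.#/##/..*; V10=-1→../##/##/##/..
ply 3, H at #./##/.#/##/.. | H40=+1→#./##/.#/##/##*
ply 4: #./##/.#/##/## is terminal -1 (V); from ../.#/.#/../.. depth 8
if H skipped the turn, V would face:
~ ply 1, V at ../.#/.#/../.. | V00=-1→#./##/.#/../..; V10=-1→../##/##/../..; V20=+1→../.#/##/#./..*; V30=+1→../.#/.#/#./#.; V31=+1→../.#/.#/.#/.#
~ ply 2, H at ../.#/##/#./.. | H00=-1→##/.#/##/#./..*; H40=-1→../.#/##/#./##
~ ply 3, V at ##/.#/##/#./.. | V31=+1→##/.#/##/##/.#*
~ ply 4: ##/.#/##/##/.# is terminal -1 (H); from ../.#/.#/../.. depth 8
compare (H): move=+1 vs pass=-1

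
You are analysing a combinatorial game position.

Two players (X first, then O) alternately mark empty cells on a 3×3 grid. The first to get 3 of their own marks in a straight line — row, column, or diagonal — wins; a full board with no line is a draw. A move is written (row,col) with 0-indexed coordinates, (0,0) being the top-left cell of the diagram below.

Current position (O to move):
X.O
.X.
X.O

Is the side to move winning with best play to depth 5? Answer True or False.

O winning at [X.O/.X./X.O]: True

p1 O@[X.O/.X./X.O]: (0,1)[XOO/.X./X.O]-1 (1,0)[X.O/OX./X.O]+0 (1,2)[X.O/.XO/X.O]+1* (2,1)[X.O/.X./XOO]-1
p2 X@[X.O/.XO/X.O] terminal -1; root [X.O/.X./X.O] d5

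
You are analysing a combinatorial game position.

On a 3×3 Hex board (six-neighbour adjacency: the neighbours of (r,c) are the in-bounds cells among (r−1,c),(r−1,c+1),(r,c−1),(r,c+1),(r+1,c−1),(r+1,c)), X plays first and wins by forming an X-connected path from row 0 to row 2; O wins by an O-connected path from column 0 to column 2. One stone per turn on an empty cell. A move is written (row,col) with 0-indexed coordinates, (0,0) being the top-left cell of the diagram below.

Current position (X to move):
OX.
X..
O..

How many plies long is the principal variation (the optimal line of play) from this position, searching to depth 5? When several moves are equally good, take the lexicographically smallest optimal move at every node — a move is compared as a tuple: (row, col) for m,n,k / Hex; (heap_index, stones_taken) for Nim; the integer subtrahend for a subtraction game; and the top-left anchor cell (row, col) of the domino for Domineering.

p1 X@[OX./X../O..]: (0,2)[OXX/X../O..]-1 (1,1)[OX./XX./O..]-1 (1,2)[OX./X.X/O..]+1* (2,1)[OX./X../OX.]-1 (2,2)[OX./X../O.X]-1
p2 O@[OX./X.X/O..]: (0,2)[OXO/X.X/O..]-1* (1,1)[OX./XOX/O..]-1 (2,1)[OX./X.X/OO.]-1 (2,2)[OX./X.X/O.O]-1
p3 X@[OXO/X.X/O..]: (1,1)[OXO/XXX/O..]+1* (2,1)[OXO/X.X/OX.]-1 (2,2)[OXO/X.X/O.X]-1
p4 O@[OXO/XXX/O..]: (2,1)[OXO/XXX/OO.]-1* (2,2)[OXO/XXX/O.O]-1
p5 X@[OXO/XXX/OO.]: (2,2)[OXO/XXX/OOX]+1*
p6 O@[OXO/XXX/OOX] terminal -1; root [OX./X../O..] d5

PV length from [OX./X../O..]: 5 plies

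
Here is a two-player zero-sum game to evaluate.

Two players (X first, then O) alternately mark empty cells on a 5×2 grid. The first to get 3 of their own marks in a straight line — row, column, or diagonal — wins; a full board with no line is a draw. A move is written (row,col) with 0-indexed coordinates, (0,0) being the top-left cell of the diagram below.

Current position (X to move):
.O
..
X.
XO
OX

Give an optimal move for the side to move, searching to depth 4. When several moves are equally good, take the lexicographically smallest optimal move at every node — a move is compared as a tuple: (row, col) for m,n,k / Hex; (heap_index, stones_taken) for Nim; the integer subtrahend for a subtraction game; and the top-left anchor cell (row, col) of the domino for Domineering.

X's best at [.O/../X./XO/OX]: (1,0)

ply 1, X at .O/../X./XO/OX | (0,0)=+0→XO/../X./XO/OX; (1,0)=+1→.O/X./X./XO/OX*; (1,1)=+0→.O/.X/X./XO/OX; (2,1)=+0→.O/../XX/XO/OX
ply 2: .O/X./X./XO/OX is terminal -1 (O); from .O/../X./XO/OX depth 4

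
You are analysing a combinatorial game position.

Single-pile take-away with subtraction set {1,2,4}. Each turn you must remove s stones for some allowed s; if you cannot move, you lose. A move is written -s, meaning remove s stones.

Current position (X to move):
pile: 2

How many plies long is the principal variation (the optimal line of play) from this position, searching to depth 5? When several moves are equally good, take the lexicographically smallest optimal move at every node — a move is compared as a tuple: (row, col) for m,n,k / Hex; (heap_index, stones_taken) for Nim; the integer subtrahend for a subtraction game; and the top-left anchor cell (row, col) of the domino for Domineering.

PV length from [2]: 1 ply

[2] X move#1: -1:-1/1, -2:+1/0*
[0] end (terminal -1, O#2); searched 2 to 5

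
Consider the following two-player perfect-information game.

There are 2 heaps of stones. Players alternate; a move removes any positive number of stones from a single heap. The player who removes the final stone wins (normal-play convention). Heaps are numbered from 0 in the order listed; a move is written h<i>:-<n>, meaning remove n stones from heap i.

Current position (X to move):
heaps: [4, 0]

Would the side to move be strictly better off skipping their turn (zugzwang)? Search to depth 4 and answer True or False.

p1 X@[(4,0)]: h0:-1[(3,0)]-1 h0:-2[(2,0)]-1 h0:-3[(1,0)]-1 h0:-4[(0,0)]+1*
p2 O@[(0,0)] terminal -1; root [(4,0)] d4
suppose X passes — search the same position with O to move:
pass> p1 O@[(4,0)]: h0:-1[(3,0)]-1 h0:-2[(2,0)]-1 h0:-3[(1,0)]-1 h0:-4[(0,0)]+1*
pass> p2 X@[(0,0)] terminal -1; root [(4,0)] d4
for X: play +1, pass -1

zugzwang((4,0), X) = False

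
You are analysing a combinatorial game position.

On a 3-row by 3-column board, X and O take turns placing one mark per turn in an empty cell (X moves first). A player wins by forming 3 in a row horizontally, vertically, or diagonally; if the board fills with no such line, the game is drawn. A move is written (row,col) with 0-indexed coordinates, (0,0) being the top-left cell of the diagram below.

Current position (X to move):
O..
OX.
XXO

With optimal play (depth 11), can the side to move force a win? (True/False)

X winning at [O../OX./XXO]: True

p1 X@[O../OX./XXO]: (0,1)[OX./OX./XXO]+1* (0,2)[O.X/OX./XXO]+1 (1,2)[O../OXX/XXO]+1
p2 O@[OX./OX./XXO] terminal -1; root [O../OX./XXO] d11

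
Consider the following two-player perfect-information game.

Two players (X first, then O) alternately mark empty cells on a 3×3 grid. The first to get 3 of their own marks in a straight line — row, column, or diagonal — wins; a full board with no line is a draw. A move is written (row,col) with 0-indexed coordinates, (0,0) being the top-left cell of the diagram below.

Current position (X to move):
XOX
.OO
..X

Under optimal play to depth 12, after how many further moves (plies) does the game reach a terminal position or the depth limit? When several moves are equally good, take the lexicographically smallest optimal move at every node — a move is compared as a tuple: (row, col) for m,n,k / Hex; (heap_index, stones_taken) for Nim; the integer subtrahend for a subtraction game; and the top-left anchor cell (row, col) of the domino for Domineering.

PV length from [XOX/.OO/..X]: 2 plies

p1 X@[XOX/.OO/..X]: (1,0)[XOX/XOO/..X]-1* (2,0)[XOX/.OO/X.X]-1 (2,1)[XOX/.OO/.XX]-1
p2 O@[XOX/XOO/..X]: (2,0)[XOX/XOO/O.X]+0 (2,1)[XOX/XOO/.OX]+1*
p3 X@[XOX/XOO/.OX] terminal -1; root [XOX/.OO/..X] d12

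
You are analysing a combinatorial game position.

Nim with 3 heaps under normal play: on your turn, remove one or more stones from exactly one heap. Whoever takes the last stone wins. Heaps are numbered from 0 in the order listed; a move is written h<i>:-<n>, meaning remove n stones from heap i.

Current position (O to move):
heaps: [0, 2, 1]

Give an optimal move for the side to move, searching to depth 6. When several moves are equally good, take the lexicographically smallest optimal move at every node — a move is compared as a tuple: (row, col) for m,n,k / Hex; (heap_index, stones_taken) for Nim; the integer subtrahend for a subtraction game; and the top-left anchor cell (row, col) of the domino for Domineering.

[(0,2,1)] O move#1: h1:-1:+1/(0,1,1)*, h1:-2:-1/(0,0,1), h2:-1:-1/(0,2,0)
[(0,1,1)] X move#2: h1:-1:-1/(0,0,1)*, h2:-1:-1/(0,1,0)
[(0,0,1)] O move#3: h2:-1:+1/(0,0,0)*
[(0,0,0)] end (terminal -1, X#4); searched (0,2,1) to 6

O's best at [(0,2,1)]: h1:-1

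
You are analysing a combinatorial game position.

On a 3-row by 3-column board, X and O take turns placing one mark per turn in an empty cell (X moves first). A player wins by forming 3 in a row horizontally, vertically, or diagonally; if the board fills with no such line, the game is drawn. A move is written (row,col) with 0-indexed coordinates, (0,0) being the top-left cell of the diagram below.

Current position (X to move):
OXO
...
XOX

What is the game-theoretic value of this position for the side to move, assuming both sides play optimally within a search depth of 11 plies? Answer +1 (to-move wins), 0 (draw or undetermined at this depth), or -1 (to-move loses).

p1 X@[OXO/.../XOX]: (1,0)[OXO/X../XOX]+0* (1,1)[OXO/.X./XOX]+0 (1,2)[OXO/..X/XOX]+0
p2 O@[OXO/X../XOX]: (1,1)[OXO/XO./XOX]+0* (1,2)[OXO/X.O/XOX]+0
p3 X@[OXO/XO./XOX]: (1,2)[OXO/XOX/XOX]+0*
p4 O@[OXO/XOX/XOX] terminal +0; root [OXO/.../XOX] d11

value(OXO/.../XOX, X) = 0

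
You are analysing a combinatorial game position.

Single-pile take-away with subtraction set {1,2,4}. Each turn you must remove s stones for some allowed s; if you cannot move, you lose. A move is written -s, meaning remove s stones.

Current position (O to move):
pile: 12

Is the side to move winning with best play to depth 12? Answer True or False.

O winning at [12]: False

[12] O move#1: -1:-1/11*, -2:-1/10, -4:-1/8
[11] X move#2: -1:-1/10, -2:+1/9*, -4:-1/7
[9] O move#3: -1:-1/8*, -2:-1/7, -4:-1/5
[8] X move#4: -1:-1/7, -2:+1/6*, -4:-1/4
[6] O move#5: -1:-1/5*, -2:-1/4, -4:-1/2
[5] X move#6: -1:-1/4, -2:+1/3*, -4:-1/1
[3] O move#7: -1:-1/2*, -2:-1/1
[2] X move#8: -1:-1/1, -2:+1/0*
[0] end (terminal -1, O#9); searched 12 to 12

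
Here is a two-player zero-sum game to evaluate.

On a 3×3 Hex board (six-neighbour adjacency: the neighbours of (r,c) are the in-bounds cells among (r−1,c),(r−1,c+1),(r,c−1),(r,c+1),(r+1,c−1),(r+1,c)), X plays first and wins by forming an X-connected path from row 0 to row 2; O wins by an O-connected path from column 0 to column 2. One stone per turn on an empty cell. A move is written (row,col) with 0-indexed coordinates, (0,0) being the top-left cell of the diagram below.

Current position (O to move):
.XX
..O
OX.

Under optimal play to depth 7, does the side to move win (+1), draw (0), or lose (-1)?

value(.XX/..O/OX., O) = +1

ply 1, O at .XX/..O/OX. | (0,0)=-1→OXX/..O/OX.; (1,0)=-1→.XX/O.O/OX.; (1,1)=+1→.XX/.OO/OX.*; (2,2)=-1→.XX/..O/OXO
ply 2: .XX/.OO/OX. is terminal -1 (X); from .XX/..O/OX. depth 7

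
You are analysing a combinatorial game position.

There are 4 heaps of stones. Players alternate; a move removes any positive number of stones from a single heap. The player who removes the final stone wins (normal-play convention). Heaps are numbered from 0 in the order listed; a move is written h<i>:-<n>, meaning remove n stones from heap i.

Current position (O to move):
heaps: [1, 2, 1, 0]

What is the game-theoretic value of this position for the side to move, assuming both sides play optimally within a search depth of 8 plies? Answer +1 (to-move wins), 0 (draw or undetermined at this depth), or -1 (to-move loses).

p1 O@[(1,2,1,0)]: h0:-1[(0,2,1,0)]-1 h1:-1[(1,1,1,0)]-1 h1:-2[(1,0,1,0)]+1* h2:-1[(1,2,0,0)]-1
p2 X@[(1,0,1,0)]: h0:-1[(0,0,1,0)]-1* h2:-1[(1,0,0,0)]-1
p3 O@[(0,0,1,0)]: h2:-1[(0,0,0,0)]+1*
p4 X@[(0,0,0,0)] terminal -1; root [(1,2,1,0)] d8

value((1,2,1,0), O) = +1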